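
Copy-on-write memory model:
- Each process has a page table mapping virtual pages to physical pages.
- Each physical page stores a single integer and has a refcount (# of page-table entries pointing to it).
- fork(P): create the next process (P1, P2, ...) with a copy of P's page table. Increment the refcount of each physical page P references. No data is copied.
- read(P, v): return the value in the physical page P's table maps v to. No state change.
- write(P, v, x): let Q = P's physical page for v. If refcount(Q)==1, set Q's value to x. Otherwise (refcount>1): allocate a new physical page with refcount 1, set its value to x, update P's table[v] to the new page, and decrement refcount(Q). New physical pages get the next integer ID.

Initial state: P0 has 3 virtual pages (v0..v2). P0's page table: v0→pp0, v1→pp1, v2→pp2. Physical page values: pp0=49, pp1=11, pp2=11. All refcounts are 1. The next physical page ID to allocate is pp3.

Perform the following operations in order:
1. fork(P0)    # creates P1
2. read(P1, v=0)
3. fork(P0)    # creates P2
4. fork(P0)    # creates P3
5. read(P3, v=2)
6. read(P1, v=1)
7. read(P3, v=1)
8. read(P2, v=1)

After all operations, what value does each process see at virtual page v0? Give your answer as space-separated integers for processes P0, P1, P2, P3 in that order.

Answer: 49 49 49 49

Derivation:
Op 1: fork(P0) -> P1. 3 ppages; refcounts: pp0:2 pp1:2 pp2:2
Op 2: read(P1, v0) -> 49. No state change.
Op 3: fork(P0) -> P2. 3 ppages; refcounts: pp0:3 pp1:3 pp2:3
Op 4: fork(P0) -> P3. 3 ppages; refcounts: pp0:4 pp1:4 pp2:4
Op 5: read(P3, v2) -> 11. No state change.
Op 6: read(P1, v1) -> 11. No state change.
Op 7: read(P3, v1) -> 11. No state change.
Op 8: read(P2, v1) -> 11. No state change.
P0: v0 -> pp0 = 49
P1: v0 -> pp0 = 49
P2: v0 -> pp0 = 49
P3: v0 -> pp0 = 49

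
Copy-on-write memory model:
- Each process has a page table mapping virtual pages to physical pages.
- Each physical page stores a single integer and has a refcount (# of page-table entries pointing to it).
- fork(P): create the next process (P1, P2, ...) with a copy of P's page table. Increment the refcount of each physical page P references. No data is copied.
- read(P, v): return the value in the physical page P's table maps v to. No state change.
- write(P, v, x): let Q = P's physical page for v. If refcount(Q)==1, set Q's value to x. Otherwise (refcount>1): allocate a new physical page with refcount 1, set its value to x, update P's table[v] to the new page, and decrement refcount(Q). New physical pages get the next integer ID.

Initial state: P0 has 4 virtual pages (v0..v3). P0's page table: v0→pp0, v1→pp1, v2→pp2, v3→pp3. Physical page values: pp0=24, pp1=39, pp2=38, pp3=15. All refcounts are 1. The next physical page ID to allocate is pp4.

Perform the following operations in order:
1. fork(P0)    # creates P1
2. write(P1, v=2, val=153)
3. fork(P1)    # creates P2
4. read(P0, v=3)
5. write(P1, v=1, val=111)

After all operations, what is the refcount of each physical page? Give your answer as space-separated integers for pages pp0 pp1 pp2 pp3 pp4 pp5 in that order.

Answer: 3 2 1 3 2 1

Derivation:
Op 1: fork(P0) -> P1. 4 ppages; refcounts: pp0:2 pp1:2 pp2:2 pp3:2
Op 2: write(P1, v2, 153). refcount(pp2)=2>1 -> COPY to pp4. 5 ppages; refcounts: pp0:2 pp1:2 pp2:1 pp3:2 pp4:1
Op 3: fork(P1) -> P2. 5 ppages; refcounts: pp0:3 pp1:3 pp2:1 pp3:3 pp4:2
Op 4: read(P0, v3) -> 15. No state change.
Op 5: write(P1, v1, 111). refcount(pp1)=3>1 -> COPY to pp5. 6 ppages; refcounts: pp0:3 pp1:2 pp2:1 pp3:3 pp4:2 pp5:1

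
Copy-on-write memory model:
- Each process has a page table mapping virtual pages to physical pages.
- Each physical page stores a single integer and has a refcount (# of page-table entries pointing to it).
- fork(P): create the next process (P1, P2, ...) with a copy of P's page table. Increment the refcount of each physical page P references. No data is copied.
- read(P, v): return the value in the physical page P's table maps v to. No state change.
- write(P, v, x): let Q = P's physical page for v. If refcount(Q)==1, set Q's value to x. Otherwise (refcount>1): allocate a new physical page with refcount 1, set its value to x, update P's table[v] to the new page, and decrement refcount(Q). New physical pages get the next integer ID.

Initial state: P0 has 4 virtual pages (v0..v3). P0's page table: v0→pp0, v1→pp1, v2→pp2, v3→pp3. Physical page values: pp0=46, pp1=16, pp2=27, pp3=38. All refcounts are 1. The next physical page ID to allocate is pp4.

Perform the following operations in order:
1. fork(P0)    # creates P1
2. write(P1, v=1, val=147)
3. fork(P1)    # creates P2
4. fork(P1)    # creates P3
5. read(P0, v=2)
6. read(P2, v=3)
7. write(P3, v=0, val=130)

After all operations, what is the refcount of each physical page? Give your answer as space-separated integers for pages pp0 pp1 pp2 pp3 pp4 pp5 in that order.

Op 1: fork(P0) -> P1. 4 ppages; refcounts: pp0:2 pp1:2 pp2:2 pp3:2
Op 2: write(P1, v1, 147). refcount(pp1)=2>1 -> COPY to pp4. 5 ppages; refcounts: pp0:2 pp1:1 pp2:2 pp3:2 pp4:1
Op 3: fork(P1) -> P2. 5 ppages; refcounts: pp0:3 pp1:1 pp2:3 pp3:3 pp4:2
Op 4: fork(P1) -> P3. 5 ppages; refcounts: pp0:4 pp1:1 pp2:4 pp3:4 pp4:3
Op 5: read(P0, v2) -> 27. No state change.
Op 6: read(P2, v3) -> 38. No state change.
Op 7: write(P3, v0, 130). refcount(pp0)=4>1 -> COPY to pp5. 6 ppages; refcounts: pp0:3 pp1:1 pp2:4 pp3:4 pp4:3 pp5:1

Answer: 3 1 4 4 3 1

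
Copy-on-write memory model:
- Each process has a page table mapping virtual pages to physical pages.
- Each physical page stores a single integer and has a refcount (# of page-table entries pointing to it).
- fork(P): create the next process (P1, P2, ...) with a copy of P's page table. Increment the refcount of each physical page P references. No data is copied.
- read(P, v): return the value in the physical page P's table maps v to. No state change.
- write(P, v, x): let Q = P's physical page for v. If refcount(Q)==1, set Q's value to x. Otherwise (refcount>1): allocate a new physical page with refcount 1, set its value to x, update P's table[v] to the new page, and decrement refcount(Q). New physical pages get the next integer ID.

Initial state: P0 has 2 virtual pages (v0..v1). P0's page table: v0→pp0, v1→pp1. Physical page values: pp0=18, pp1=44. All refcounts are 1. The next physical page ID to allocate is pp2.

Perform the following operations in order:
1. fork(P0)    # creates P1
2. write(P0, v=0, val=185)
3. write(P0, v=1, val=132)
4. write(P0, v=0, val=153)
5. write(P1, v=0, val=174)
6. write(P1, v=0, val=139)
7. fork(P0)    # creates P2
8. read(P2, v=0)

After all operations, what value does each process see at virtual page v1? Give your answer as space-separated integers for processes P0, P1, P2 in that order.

Op 1: fork(P0) -> P1. 2 ppages; refcounts: pp0:2 pp1:2
Op 2: write(P0, v0, 185). refcount(pp0)=2>1 -> COPY to pp2. 3 ppages; refcounts: pp0:1 pp1:2 pp2:1
Op 3: write(P0, v1, 132). refcount(pp1)=2>1 -> COPY to pp3. 4 ppages; refcounts: pp0:1 pp1:1 pp2:1 pp3:1
Op 4: write(P0, v0, 153). refcount(pp2)=1 -> write in place. 4 ppages; refcounts: pp0:1 pp1:1 pp2:1 pp3:1
Op 5: write(P1, v0, 174). refcount(pp0)=1 -> write in place. 4 ppages; refcounts: pp0:1 pp1:1 pp2:1 pp3:1
Op 6: write(P1, v0, 139). refcount(pp0)=1 -> write in place. 4 ppages; refcounts: pp0:1 pp1:1 pp2:1 pp3:1
Op 7: fork(P0) -> P2. 4 ppages; refcounts: pp0:1 pp1:1 pp2:2 pp3:2
Op 8: read(P2, v0) -> 153. No state change.
P0: v1 -> pp3 = 132
P1: v1 -> pp1 = 44
P2: v1 -> pp3 = 132

Answer: 132 44 132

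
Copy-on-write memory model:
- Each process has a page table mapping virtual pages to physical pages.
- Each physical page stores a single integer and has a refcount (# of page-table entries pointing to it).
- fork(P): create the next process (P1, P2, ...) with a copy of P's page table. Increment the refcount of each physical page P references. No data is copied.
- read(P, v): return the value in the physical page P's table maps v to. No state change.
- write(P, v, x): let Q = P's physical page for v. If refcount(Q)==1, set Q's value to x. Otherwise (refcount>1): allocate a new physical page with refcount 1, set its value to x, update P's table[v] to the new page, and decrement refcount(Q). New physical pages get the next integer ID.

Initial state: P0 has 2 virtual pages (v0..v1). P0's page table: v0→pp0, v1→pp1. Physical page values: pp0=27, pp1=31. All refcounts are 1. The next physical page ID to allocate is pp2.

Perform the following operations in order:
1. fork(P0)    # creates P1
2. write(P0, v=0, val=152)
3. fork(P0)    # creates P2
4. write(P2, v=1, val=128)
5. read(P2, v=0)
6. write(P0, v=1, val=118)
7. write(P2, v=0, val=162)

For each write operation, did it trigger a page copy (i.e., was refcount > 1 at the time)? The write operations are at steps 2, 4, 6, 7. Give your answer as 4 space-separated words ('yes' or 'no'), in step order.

Op 1: fork(P0) -> P1. 2 ppages; refcounts: pp0:2 pp1:2
Op 2: write(P0, v0, 152). refcount(pp0)=2>1 -> COPY to pp2. 3 ppages; refcounts: pp0:1 pp1:2 pp2:1
Op 3: fork(P0) -> P2. 3 ppages; refcounts: pp0:1 pp1:3 pp2:2
Op 4: write(P2, v1, 128). refcount(pp1)=3>1 -> COPY to pp3. 4 ppages; refcounts: pp0:1 pp1:2 pp2:2 pp3:1
Op 5: read(P2, v0) -> 152. No state change.
Op 6: write(P0, v1, 118). refcount(pp1)=2>1 -> COPY to pp4. 5 ppages; refcounts: pp0:1 pp1:1 pp2:2 pp3:1 pp4:1
Op 7: write(P2, v0, 162). refcount(pp2)=2>1 -> COPY to pp5. 6 ppages; refcounts: pp0:1 pp1:1 pp2:1 pp3:1 pp4:1 pp5:1

yes yes yes yes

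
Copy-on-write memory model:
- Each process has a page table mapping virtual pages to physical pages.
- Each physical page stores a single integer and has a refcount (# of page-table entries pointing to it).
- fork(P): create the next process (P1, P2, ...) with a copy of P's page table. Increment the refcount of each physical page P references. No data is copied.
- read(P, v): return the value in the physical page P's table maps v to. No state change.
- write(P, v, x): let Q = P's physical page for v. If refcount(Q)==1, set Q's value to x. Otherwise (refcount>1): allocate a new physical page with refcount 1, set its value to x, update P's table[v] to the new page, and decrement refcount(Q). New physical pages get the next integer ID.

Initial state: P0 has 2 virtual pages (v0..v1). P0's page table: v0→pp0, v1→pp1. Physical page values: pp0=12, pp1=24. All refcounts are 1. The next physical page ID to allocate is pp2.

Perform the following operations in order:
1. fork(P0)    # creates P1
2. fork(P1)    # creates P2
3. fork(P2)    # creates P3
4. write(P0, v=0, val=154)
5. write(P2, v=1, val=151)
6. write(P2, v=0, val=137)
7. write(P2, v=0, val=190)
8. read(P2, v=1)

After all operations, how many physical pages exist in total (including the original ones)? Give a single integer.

Answer: 5

Derivation:
Op 1: fork(P0) -> P1. 2 ppages; refcounts: pp0:2 pp1:2
Op 2: fork(P1) -> P2. 2 ppages; refcounts: pp0:3 pp1:3
Op 3: fork(P2) -> P3. 2 ppages; refcounts: pp0:4 pp1:4
Op 4: write(P0, v0, 154). refcount(pp0)=4>1 -> COPY to pp2. 3 ppages; refcounts: pp0:3 pp1:4 pp2:1
Op 5: write(P2, v1, 151). refcount(pp1)=4>1 -> COPY to pp3. 4 ppages; refcounts: pp0:3 pp1:3 pp2:1 pp3:1
Op 6: write(P2, v0, 137). refcount(pp0)=3>1 -> COPY to pp4. 5 ppages; refcounts: pp0:2 pp1:3 pp2:1 pp3:1 pp4:1
Op 7: write(P2, v0, 190). refcount(pp4)=1 -> write in place. 5 ppages; refcounts: pp0:2 pp1:3 pp2:1 pp3:1 pp4:1
Op 8: read(P2, v1) -> 151. No state change.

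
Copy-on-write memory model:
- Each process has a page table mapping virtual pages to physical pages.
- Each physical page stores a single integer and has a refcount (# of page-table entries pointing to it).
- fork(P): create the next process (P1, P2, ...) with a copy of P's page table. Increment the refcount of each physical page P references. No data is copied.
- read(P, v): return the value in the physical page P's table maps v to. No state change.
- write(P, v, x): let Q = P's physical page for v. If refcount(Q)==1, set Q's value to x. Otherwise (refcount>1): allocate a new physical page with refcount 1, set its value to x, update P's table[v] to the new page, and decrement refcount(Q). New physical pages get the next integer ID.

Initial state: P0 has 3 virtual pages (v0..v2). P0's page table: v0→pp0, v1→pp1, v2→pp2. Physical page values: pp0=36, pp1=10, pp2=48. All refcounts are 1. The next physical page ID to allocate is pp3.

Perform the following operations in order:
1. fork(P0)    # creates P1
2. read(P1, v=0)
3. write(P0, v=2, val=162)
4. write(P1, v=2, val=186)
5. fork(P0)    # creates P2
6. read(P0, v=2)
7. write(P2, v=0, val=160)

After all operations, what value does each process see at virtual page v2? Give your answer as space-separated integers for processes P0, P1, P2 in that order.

Op 1: fork(P0) -> P1. 3 ppages; refcounts: pp0:2 pp1:2 pp2:2
Op 2: read(P1, v0) -> 36. No state change.
Op 3: write(P0, v2, 162). refcount(pp2)=2>1 -> COPY to pp3. 4 ppages; refcounts: pp0:2 pp1:2 pp2:1 pp3:1
Op 4: write(P1, v2, 186). refcount(pp2)=1 -> write in place. 4 ppages; refcounts: pp0:2 pp1:2 pp2:1 pp3:1
Op 5: fork(P0) -> P2. 4 ppages; refcounts: pp0:3 pp1:3 pp2:1 pp3:2
Op 6: read(P0, v2) -> 162. No state change.
Op 7: write(P2, v0, 160). refcount(pp0)=3>1 -> COPY to pp4. 5 ppages; refcounts: pp0:2 pp1:3 pp2:1 pp3:2 pp4:1
P0: v2 -> pp3 = 162
P1: v2 -> pp2 = 186
P2: v2 -> pp3 = 162

Answer: 162 186 162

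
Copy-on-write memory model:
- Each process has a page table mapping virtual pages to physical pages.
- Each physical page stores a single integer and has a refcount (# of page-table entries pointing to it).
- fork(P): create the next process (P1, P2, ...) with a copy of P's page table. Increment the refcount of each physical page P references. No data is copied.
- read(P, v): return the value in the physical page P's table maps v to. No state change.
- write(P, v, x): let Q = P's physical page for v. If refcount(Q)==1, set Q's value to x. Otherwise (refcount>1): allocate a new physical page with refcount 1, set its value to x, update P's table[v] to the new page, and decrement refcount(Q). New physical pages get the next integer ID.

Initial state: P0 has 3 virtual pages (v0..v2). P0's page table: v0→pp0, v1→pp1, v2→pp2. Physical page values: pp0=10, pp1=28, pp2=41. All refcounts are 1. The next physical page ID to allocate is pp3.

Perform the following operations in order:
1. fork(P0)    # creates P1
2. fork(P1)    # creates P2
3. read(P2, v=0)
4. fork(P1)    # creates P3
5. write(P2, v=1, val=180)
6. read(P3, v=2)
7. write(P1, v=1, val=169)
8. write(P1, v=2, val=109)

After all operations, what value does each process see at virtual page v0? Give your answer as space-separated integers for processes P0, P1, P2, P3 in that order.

Op 1: fork(P0) -> P1. 3 ppages; refcounts: pp0:2 pp1:2 pp2:2
Op 2: fork(P1) -> P2. 3 ppages; refcounts: pp0:3 pp1:3 pp2:3
Op 3: read(P2, v0) -> 10. No state change.
Op 4: fork(P1) -> P3. 3 ppages; refcounts: pp0:4 pp1:4 pp2:4
Op 5: write(P2, v1, 180). refcount(pp1)=4>1 -> COPY to pp3. 4 ppages; refcounts: pp0:4 pp1:3 pp2:4 pp3:1
Op 6: read(P3, v2) -> 41. No state change.
Op 7: write(P1, v1, 169). refcount(pp1)=3>1 -> COPY to pp4. 5 ppages; refcounts: pp0:4 pp1:2 pp2:4 pp3:1 pp4:1
Op 8: write(P1, v2, 109). refcount(pp2)=4>1 -> COPY to pp5. 6 ppages; refcounts: pp0:4 pp1:2 pp2:3 pp3:1 pp4:1 pp5:1
P0: v0 -> pp0 = 10
P1: v0 -> pp0 = 10
P2: v0 -> pp0 = 10
P3: v0 -> pp0 = 10

Answer: 10 10 10 10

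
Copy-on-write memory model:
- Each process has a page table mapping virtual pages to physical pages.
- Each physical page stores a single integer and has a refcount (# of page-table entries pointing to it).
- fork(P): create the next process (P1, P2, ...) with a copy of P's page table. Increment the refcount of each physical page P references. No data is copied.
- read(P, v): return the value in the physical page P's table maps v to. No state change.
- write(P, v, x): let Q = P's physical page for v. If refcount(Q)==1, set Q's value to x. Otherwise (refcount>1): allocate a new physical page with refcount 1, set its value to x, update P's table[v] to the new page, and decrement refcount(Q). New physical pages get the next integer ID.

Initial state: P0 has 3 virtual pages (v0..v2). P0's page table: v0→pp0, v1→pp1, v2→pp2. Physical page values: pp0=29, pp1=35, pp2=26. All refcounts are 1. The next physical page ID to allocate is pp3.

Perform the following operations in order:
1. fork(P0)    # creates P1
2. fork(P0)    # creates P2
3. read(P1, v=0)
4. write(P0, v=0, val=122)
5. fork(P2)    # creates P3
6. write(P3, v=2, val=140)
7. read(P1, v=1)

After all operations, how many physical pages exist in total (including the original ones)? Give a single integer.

Answer: 5

Derivation:
Op 1: fork(P0) -> P1. 3 ppages; refcounts: pp0:2 pp1:2 pp2:2
Op 2: fork(P0) -> P2. 3 ppages; refcounts: pp0:3 pp1:3 pp2:3
Op 3: read(P1, v0) -> 29. No state change.
Op 4: write(P0, v0, 122). refcount(pp0)=3>1 -> COPY to pp3. 4 ppages; refcounts: pp0:2 pp1:3 pp2:3 pp3:1
Op 5: fork(P2) -> P3. 4 ppages; refcounts: pp0:3 pp1:4 pp2:4 pp3:1
Op 6: write(P3, v2, 140). refcount(pp2)=4>1 -> COPY to pp4. 5 ppages; refcounts: pp0:3 pp1:4 pp2:3 pp3:1 pp4:1
Op 7: read(P1, v1) -> 35. No state change.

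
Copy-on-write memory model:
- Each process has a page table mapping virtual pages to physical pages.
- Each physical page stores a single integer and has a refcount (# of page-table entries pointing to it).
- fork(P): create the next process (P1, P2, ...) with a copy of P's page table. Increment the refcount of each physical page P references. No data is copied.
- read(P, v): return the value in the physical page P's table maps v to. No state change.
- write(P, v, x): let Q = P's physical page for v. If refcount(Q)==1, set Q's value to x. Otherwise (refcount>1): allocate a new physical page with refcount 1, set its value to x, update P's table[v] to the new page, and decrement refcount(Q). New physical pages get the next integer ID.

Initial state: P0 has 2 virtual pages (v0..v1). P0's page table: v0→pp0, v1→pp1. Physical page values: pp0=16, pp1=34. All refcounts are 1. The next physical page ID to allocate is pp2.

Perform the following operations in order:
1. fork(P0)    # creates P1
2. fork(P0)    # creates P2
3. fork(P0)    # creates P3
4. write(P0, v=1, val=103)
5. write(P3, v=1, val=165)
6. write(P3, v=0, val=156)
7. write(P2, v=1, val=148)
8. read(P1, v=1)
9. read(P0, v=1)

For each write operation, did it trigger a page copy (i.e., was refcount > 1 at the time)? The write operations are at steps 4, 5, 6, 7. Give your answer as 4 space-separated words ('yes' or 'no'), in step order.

Op 1: fork(P0) -> P1. 2 ppages; refcounts: pp0:2 pp1:2
Op 2: fork(P0) -> P2. 2 ppages; refcounts: pp0:3 pp1:3
Op 3: fork(P0) -> P3. 2 ppages; refcounts: pp0:4 pp1:4
Op 4: write(P0, v1, 103). refcount(pp1)=4>1 -> COPY to pp2. 3 ppages; refcounts: pp0:4 pp1:3 pp2:1
Op 5: write(P3, v1, 165). refcount(pp1)=3>1 -> COPY to pp3. 4 ppages; refcounts: pp0:4 pp1:2 pp2:1 pp3:1
Op 6: write(P3, v0, 156). refcount(pp0)=4>1 -> COPY to pp4. 5 ppages; refcounts: pp0:3 pp1:2 pp2:1 pp3:1 pp4:1
Op 7: write(P2, v1, 148). refcount(pp1)=2>1 -> COPY to pp5. 6 ppages; refcounts: pp0:3 pp1:1 pp2:1 pp3:1 pp4:1 pp5:1
Op 8: read(P1, v1) -> 34. No state change.
Op 9: read(P0, v1) -> 103. No state change.

yes yes yes yes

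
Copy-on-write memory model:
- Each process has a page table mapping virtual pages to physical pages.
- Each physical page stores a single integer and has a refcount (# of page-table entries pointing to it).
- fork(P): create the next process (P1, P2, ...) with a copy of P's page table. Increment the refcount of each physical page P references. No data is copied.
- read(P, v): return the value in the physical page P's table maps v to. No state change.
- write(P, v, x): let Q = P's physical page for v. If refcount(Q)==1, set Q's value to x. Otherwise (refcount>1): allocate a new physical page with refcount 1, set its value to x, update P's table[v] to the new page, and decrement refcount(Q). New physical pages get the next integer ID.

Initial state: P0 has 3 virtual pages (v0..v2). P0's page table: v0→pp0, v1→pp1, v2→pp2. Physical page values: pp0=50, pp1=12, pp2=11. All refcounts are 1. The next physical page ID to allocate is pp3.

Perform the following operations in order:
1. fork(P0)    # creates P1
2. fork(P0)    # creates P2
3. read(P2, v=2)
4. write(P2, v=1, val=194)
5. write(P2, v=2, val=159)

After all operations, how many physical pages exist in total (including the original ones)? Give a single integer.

Answer: 5

Derivation:
Op 1: fork(P0) -> P1. 3 ppages; refcounts: pp0:2 pp1:2 pp2:2
Op 2: fork(P0) -> P2. 3 ppages; refcounts: pp0:3 pp1:3 pp2:3
Op 3: read(P2, v2) -> 11. No state change.
Op 4: write(P2, v1, 194). refcount(pp1)=3>1 -> COPY to pp3. 4 ppages; refcounts: pp0:3 pp1:2 pp2:3 pp3:1
Op 5: write(P2, v2, 159). refcount(pp2)=3>1 -> COPY to pp4. 5 ppages; refcounts: pp0:3 pp1:2 pp2:2 pp3:1 pp4:1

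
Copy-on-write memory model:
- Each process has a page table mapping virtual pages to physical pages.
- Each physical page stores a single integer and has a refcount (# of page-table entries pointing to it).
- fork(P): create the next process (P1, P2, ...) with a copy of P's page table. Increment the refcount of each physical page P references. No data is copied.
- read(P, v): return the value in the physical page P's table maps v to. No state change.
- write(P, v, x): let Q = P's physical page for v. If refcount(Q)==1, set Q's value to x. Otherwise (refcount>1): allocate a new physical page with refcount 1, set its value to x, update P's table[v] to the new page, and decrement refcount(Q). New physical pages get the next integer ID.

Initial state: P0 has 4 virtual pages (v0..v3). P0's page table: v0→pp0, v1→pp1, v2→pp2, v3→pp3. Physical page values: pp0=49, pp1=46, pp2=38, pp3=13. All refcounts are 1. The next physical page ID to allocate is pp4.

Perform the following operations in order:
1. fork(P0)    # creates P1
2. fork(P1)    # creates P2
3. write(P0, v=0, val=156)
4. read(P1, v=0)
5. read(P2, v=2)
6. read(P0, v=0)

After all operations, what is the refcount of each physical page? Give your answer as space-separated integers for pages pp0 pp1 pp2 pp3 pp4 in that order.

Answer: 2 3 3 3 1

Derivation:
Op 1: fork(P0) -> P1. 4 ppages; refcounts: pp0:2 pp1:2 pp2:2 pp3:2
Op 2: fork(P1) -> P2. 4 ppages; refcounts: pp0:3 pp1:3 pp2:3 pp3:3
Op 3: write(P0, v0, 156). refcount(pp0)=3>1 -> COPY to pp4. 5 ppages; refcounts: pp0:2 pp1:3 pp2:3 pp3:3 pp4:1
Op 4: read(P1, v0) -> 49. No state change.
Op 5: read(P2, v2) -> 38. No state change.
Op 6: read(P0, v0) -> 156. No state change.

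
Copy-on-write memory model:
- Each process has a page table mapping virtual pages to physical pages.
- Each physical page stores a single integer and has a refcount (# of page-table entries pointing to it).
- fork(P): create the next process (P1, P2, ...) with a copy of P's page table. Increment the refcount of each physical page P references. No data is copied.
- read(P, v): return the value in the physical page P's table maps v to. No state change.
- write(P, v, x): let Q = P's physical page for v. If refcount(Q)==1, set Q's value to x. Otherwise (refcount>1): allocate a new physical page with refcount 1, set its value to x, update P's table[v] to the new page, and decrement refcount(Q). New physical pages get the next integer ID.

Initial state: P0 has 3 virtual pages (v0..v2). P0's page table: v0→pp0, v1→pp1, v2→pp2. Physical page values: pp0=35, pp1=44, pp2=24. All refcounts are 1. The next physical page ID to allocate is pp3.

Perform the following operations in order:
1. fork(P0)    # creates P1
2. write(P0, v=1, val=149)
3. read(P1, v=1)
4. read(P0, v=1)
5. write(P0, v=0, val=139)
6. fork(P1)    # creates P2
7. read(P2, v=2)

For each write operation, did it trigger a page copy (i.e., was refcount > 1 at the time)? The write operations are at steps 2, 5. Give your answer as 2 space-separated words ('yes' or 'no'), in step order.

Op 1: fork(P0) -> P1. 3 ppages; refcounts: pp0:2 pp1:2 pp2:2
Op 2: write(P0, v1, 149). refcount(pp1)=2>1 -> COPY to pp3. 4 ppages; refcounts: pp0:2 pp1:1 pp2:2 pp3:1
Op 3: read(P1, v1) -> 44. No state change.
Op 4: read(P0, v1) -> 149. No state change.
Op 5: write(P0, v0, 139). refcount(pp0)=2>1 -> COPY to pp4. 5 ppages; refcounts: pp0:1 pp1:1 pp2:2 pp3:1 pp4:1
Op 6: fork(P1) -> P2. 5 ppages; refcounts: pp0:2 pp1:2 pp2:3 pp3:1 pp4:1
Op 7: read(P2, v2) -> 24. No state change.

yes yes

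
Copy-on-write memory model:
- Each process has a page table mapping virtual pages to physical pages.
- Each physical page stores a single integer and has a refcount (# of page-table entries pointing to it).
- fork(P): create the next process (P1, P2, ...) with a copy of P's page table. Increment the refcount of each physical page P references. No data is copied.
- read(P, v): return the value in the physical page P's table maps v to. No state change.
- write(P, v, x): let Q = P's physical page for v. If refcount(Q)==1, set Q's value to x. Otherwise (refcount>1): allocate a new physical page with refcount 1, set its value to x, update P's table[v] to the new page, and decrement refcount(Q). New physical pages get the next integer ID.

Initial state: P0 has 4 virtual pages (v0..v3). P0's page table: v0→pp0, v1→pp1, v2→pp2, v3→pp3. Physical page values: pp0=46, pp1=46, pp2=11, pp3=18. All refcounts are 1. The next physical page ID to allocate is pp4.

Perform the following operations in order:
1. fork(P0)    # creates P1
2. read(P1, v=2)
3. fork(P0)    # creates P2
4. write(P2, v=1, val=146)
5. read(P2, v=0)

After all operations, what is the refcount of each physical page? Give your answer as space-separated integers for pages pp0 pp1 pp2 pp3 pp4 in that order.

Op 1: fork(P0) -> P1. 4 ppages; refcounts: pp0:2 pp1:2 pp2:2 pp3:2
Op 2: read(P1, v2) -> 11. No state change.
Op 3: fork(P0) -> P2. 4 ppages; refcounts: pp0:3 pp1:3 pp2:3 pp3:3
Op 4: write(P2, v1, 146). refcount(pp1)=3>1 -> COPY to pp4. 5 ppages; refcounts: pp0:3 pp1:2 pp2:3 pp3:3 pp4:1
Op 5: read(P2, v0) -> 46. No state change.

Answer: 3 2 3 3 1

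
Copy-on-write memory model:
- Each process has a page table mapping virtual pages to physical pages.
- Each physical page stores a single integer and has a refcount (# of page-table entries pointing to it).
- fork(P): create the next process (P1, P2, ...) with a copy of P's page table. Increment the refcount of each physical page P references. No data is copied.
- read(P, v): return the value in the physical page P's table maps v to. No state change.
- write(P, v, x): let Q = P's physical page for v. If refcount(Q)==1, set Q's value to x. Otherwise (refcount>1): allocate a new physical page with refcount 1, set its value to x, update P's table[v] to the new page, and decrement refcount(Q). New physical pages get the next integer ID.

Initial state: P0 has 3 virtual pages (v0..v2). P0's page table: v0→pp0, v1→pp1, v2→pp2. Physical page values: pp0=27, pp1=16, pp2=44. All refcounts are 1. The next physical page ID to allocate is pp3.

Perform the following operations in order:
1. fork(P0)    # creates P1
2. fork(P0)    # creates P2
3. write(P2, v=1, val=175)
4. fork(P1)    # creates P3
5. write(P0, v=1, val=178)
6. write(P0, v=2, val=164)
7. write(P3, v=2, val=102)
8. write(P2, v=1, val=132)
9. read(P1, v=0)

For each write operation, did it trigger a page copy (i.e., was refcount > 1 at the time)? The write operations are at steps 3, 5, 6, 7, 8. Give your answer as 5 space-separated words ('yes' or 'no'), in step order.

Op 1: fork(P0) -> P1. 3 ppages; refcounts: pp0:2 pp1:2 pp2:2
Op 2: fork(P0) -> P2. 3 ppages; refcounts: pp0:3 pp1:3 pp2:3
Op 3: write(P2, v1, 175). refcount(pp1)=3>1 -> COPY to pp3. 4 ppages; refcounts: pp0:3 pp1:2 pp2:3 pp3:1
Op 4: fork(P1) -> P3. 4 ppages; refcounts: pp0:4 pp1:3 pp2:4 pp3:1
Op 5: write(P0, v1, 178). refcount(pp1)=3>1 -> COPY to pp4. 5 ppages; refcounts: pp0:4 pp1:2 pp2:4 pp3:1 pp4:1
Op 6: write(P0, v2, 164). refcount(pp2)=4>1 -> COPY to pp5. 6 ppages; refcounts: pp0:4 pp1:2 pp2:3 pp3:1 pp4:1 pp5:1
Op 7: write(P3, v2, 102). refcount(pp2)=3>1 -> COPY to pp6. 7 ppages; refcounts: pp0:4 pp1:2 pp2:2 pp3:1 pp4:1 pp5:1 pp6:1
Op 8: write(P2, v1, 132). refcount(pp3)=1 -> write in place. 7 ppages; refcounts: pp0:4 pp1:2 pp2:2 pp3:1 pp4:1 pp5:1 pp6:1
Op 9: read(P1, v0) -> 27. No state change.

yes yes yes yes no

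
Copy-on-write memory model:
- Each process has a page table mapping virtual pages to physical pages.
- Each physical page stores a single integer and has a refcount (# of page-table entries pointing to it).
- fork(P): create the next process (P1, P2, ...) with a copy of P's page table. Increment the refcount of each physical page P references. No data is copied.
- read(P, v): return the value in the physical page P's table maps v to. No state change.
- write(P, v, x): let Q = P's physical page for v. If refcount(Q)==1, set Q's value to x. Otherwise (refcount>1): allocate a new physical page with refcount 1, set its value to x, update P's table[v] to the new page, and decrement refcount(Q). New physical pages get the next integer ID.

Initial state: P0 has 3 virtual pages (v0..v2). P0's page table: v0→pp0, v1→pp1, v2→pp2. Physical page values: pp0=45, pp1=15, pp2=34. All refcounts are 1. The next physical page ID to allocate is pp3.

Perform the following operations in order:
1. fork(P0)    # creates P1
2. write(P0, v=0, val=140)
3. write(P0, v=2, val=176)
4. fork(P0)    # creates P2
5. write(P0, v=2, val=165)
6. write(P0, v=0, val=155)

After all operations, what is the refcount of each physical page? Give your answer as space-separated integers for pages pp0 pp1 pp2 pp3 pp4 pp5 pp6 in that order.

Answer: 1 3 1 1 1 1 1

Derivation:
Op 1: fork(P0) -> P1. 3 ppages; refcounts: pp0:2 pp1:2 pp2:2
Op 2: write(P0, v0, 140). refcount(pp0)=2>1 -> COPY to pp3. 4 ppages; refcounts: pp0:1 pp1:2 pp2:2 pp3:1
Op 3: write(P0, v2, 176). refcount(pp2)=2>1 -> COPY to pp4. 5 ppages; refcounts: pp0:1 pp1:2 pp2:1 pp3:1 pp4:1
Op 4: fork(P0) -> P2. 5 ppages; refcounts: pp0:1 pp1:3 pp2:1 pp3:2 pp4:2
Op 5: write(P0, v2, 165). refcount(pp4)=2>1 -> COPY to pp5. 6 ppages; refcounts: pp0:1 pp1:3 pp2:1 pp3:2 pp4:1 pp5:1
Op 6: write(P0, v0, 155). refcount(pp3)=2>1 -> COPY to pp6. 7 ppages; refcounts: pp0:1 pp1:3 pp2:1 pp3:1 pp4:1 pp5:1 pp6:1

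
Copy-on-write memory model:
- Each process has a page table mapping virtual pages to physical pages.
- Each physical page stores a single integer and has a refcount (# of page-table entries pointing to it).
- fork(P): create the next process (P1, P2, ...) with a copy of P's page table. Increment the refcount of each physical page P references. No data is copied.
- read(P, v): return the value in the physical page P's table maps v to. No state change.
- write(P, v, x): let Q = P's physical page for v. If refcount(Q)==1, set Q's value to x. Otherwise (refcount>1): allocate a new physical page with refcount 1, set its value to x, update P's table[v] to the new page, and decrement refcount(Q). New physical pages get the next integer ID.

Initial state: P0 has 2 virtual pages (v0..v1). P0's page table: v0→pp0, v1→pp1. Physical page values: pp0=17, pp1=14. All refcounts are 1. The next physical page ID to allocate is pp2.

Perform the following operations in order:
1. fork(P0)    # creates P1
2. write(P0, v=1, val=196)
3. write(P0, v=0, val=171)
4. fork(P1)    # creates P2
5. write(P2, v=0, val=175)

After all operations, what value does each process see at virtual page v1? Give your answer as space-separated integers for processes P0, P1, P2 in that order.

Op 1: fork(P0) -> P1. 2 ppages; refcounts: pp0:2 pp1:2
Op 2: write(P0, v1, 196). refcount(pp1)=2>1 -> COPY to pp2. 3 ppages; refcounts: pp0:2 pp1:1 pp2:1
Op 3: write(P0, v0, 171). refcount(pp0)=2>1 -> COPY to pp3. 4 ppages; refcounts: pp0:1 pp1:1 pp2:1 pp3:1
Op 4: fork(P1) -> P2. 4 ppages; refcounts: pp0:2 pp1:2 pp2:1 pp3:1
Op 5: write(P2, v0, 175). refcount(pp0)=2>1 -> COPY to pp4. 5 ppages; refcounts: pp0:1 pp1:2 pp2:1 pp3:1 pp4:1
P0: v1 -> pp2 = 196
P1: v1 -> pp1 = 14
P2: v1 -> pp1 = 14

Answer: 196 14 14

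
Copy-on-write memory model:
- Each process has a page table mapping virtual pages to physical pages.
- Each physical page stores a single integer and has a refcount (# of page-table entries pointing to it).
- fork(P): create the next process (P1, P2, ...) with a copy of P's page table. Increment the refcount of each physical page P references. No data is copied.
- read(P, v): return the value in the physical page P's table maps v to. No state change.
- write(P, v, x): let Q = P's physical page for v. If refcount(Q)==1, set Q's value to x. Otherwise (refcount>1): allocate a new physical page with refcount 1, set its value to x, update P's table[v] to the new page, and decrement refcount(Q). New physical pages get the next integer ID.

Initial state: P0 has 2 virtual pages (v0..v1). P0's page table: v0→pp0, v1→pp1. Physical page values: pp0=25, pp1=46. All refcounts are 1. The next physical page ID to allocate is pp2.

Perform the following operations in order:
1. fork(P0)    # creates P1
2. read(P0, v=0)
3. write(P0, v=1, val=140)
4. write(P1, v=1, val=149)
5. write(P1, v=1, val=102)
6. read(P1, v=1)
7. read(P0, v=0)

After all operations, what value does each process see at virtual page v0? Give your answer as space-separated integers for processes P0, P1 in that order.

Answer: 25 25

Derivation:
Op 1: fork(P0) -> P1. 2 ppages; refcounts: pp0:2 pp1:2
Op 2: read(P0, v0) -> 25. No state change.
Op 3: write(P0, v1, 140). refcount(pp1)=2>1 -> COPY to pp2. 3 ppages; refcounts: pp0:2 pp1:1 pp2:1
Op 4: write(P1, v1, 149). refcount(pp1)=1 -> write in place. 3 ppages; refcounts: pp0:2 pp1:1 pp2:1
Op 5: write(P1, v1, 102). refcount(pp1)=1 -> write in place. 3 ppages; refcounts: pp0:2 pp1:1 pp2:1
Op 6: read(P1, v1) -> 102. No state change.
Op 7: read(P0, v0) -> 25. No state change.
P0: v0 -> pp0 = 25
P1: v0 -> pp0 = 25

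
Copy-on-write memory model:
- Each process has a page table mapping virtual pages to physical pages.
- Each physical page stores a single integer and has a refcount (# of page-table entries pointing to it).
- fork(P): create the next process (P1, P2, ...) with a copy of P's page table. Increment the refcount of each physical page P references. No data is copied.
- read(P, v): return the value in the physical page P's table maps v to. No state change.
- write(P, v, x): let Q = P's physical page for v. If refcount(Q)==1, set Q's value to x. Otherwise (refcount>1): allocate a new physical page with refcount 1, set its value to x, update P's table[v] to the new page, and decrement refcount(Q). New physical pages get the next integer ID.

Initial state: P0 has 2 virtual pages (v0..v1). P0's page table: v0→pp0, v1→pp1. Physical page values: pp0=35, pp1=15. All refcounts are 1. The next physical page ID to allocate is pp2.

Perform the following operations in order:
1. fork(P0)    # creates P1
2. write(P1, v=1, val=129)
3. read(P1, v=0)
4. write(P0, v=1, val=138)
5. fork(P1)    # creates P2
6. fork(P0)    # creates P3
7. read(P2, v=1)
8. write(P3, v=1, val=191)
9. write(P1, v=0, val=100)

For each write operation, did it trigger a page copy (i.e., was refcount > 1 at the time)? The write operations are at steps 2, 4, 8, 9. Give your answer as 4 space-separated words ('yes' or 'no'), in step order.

Op 1: fork(P0) -> P1. 2 ppages; refcounts: pp0:2 pp1:2
Op 2: write(P1, v1, 129). refcount(pp1)=2>1 -> COPY to pp2. 3 ppages; refcounts: pp0:2 pp1:1 pp2:1
Op 3: read(P1, v0) -> 35. No state change.
Op 4: write(P0, v1, 138). refcount(pp1)=1 -> write in place. 3 ppages; refcounts: pp0:2 pp1:1 pp2:1
Op 5: fork(P1) -> P2. 3 ppages; refcounts: pp0:3 pp1:1 pp2:2
Op 6: fork(P0) -> P3. 3 ppages; refcounts: pp0:4 pp1:2 pp2:2
Op 7: read(P2, v1) -> 129. No state change.
Op 8: write(P3, v1, 191). refcount(pp1)=2>1 -> COPY to pp3. 4 ppages; refcounts: pp0:4 pp1:1 pp2:2 pp3:1
Op 9: write(P1, v0, 100). refcount(pp0)=4>1 -> COPY to pp4. 5 ppages; refcounts: pp0:3 pp1:1 pp2:2 pp3:1 pp4:1

yes no yes yes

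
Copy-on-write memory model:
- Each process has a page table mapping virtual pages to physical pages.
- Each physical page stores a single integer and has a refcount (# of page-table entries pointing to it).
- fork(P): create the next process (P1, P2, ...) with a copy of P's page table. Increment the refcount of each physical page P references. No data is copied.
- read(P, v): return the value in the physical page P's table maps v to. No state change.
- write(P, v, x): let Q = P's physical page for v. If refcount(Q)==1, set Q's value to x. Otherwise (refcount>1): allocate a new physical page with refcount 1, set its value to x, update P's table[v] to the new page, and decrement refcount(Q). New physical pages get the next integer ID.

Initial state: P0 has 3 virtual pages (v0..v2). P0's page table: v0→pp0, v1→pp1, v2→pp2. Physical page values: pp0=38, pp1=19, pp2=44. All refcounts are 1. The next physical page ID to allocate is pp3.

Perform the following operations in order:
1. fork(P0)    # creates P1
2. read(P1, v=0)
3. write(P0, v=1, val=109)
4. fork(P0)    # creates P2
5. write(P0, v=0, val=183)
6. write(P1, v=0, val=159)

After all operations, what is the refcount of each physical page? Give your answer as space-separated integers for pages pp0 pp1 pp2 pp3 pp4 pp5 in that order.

Op 1: fork(P0) -> P1. 3 ppages; refcounts: pp0:2 pp1:2 pp2:2
Op 2: read(P1, v0) -> 38. No state change.
Op 3: write(P0, v1, 109). refcount(pp1)=2>1 -> COPY to pp3. 4 ppages; refcounts: pp0:2 pp1:1 pp2:2 pp3:1
Op 4: fork(P0) -> P2. 4 ppages; refcounts: pp0:3 pp1:1 pp2:3 pp3:2
Op 5: write(P0, v0, 183). refcount(pp0)=3>1 -> COPY to pp4. 5 ppages; refcounts: pp0:2 pp1:1 pp2:3 pp3:2 pp4:1
Op 6: write(P1, v0, 159). refcount(pp0)=2>1 -> COPY to pp5. 6 ppages; refcounts: pp0:1 pp1:1 pp2:3 pp3:2 pp4:1 pp5:1

Answer: 1 1 3 2 1 1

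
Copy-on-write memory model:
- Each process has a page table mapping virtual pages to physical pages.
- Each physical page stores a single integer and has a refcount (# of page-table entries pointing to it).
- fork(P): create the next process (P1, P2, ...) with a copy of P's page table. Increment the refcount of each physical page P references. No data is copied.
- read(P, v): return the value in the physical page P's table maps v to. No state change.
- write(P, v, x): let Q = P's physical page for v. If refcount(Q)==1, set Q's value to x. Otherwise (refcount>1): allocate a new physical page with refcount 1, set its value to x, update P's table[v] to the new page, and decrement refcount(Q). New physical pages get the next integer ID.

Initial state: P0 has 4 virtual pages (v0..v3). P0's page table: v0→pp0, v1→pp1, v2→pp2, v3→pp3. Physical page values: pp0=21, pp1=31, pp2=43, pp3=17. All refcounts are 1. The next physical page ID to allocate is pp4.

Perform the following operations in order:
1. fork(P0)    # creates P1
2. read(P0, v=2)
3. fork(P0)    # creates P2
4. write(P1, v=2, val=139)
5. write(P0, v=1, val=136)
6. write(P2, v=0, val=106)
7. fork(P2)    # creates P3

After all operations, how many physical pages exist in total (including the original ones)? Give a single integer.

Op 1: fork(P0) -> P1. 4 ppages; refcounts: pp0:2 pp1:2 pp2:2 pp3:2
Op 2: read(P0, v2) -> 43. No state change.
Op 3: fork(P0) -> P2. 4 ppages; refcounts: pp0:3 pp1:3 pp2:3 pp3:3
Op 4: write(P1, v2, 139). refcount(pp2)=3>1 -> COPY to pp4. 5 ppages; refcounts: pp0:3 pp1:3 pp2:2 pp3:3 pp4:1
Op 5: write(P0, v1, 136). refcount(pp1)=3>1 -> COPY to pp5. 6 ppages; refcounts: pp0:3 pp1:2 pp2:2 pp3:3 pp4:1 pp5:1
Op 6: write(P2, v0, 106). refcount(pp0)=3>1 -> COPY to pp6. 7 ppages; refcounts: pp0:2 pp1:2 pp2:2 pp3:3 pp4:1 pp5:1 pp6:1
Op 7: fork(P2) -> P3. 7 ppages; refcounts: pp0:2 pp1:3 pp2:3 pp3:4 pp4:1 pp5:1 pp6:2

Answer: 7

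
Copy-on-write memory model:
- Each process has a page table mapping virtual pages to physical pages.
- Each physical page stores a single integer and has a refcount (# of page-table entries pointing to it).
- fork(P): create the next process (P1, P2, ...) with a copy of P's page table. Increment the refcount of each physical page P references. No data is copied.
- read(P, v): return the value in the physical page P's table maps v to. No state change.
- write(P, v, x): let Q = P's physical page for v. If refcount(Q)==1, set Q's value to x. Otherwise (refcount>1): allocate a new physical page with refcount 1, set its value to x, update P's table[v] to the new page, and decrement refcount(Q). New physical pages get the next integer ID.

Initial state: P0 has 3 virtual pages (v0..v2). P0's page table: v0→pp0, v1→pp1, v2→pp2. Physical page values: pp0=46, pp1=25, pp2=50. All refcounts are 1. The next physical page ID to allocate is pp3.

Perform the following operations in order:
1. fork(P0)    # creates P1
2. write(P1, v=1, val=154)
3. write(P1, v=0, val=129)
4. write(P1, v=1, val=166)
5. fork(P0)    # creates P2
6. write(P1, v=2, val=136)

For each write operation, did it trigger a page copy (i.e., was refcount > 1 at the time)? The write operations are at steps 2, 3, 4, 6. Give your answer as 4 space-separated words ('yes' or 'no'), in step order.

Op 1: fork(P0) -> P1. 3 ppages; refcounts: pp0:2 pp1:2 pp2:2
Op 2: write(P1, v1, 154). refcount(pp1)=2>1 -> COPY to pp3. 4 ppages; refcounts: pp0:2 pp1:1 pp2:2 pp3:1
Op 3: write(P1, v0, 129). refcount(pp0)=2>1 -> COPY to pp4. 5 ppages; refcounts: pp0:1 pp1:1 pp2:2 pp3:1 pp4:1
Op 4: write(P1, v1, 166). refcount(pp3)=1 -> write in place. 5 ppages; refcounts: pp0:1 pp1:1 pp2:2 pp3:1 pp4:1
Op 5: fork(P0) -> P2. 5 ppages; refcounts: pp0:2 pp1:2 pp2:3 pp3:1 pp4:1
Op 6: write(P1, v2, 136). refcount(pp2)=3>1 -> COPY to pp5. 6 ppages; refcounts: pp0:2 pp1:2 pp2:2 pp3:1 pp4:1 pp5:1

yes yes no yes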